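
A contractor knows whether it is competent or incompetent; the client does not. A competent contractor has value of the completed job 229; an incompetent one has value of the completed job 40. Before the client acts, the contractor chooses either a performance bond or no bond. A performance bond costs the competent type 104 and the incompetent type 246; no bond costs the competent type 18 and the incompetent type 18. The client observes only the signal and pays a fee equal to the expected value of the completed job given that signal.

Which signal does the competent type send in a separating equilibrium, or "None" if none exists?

bond

Try competent → bond, incompetent → no bond:
  Under separation the client infers type exactly: bond → competent (pays 229), no bond → incompetent (pays 40).
  Competent: bond gives 229 − 104 = 125; no bond gives 40 − 18 = 22. No deviation. ✓
  Incompetent: no bond gives 40 − 18 = 22; bond gives 229 − 246 = -17. No deviation. ✓
Both hold — the competent type sends bond.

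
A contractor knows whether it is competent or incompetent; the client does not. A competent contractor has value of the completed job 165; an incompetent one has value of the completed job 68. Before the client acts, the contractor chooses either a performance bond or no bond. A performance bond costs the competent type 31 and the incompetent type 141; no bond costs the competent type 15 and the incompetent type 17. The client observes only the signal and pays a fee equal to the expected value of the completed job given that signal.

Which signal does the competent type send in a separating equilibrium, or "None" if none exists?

Try competent → bond, incompetent → no bond:
  If types separate, bond earns payment 165 and no bond earns 68.
  Competent: bond gives 165 − 31 = 134; no bond gives 68 − 15 = 53. No deviation. ✓
  Incompetent: no bond gives 68 − 17 = 51; bond gives 165 − 141 = 24. No deviation. ✓
Both hold — the competent type sends bond.

bond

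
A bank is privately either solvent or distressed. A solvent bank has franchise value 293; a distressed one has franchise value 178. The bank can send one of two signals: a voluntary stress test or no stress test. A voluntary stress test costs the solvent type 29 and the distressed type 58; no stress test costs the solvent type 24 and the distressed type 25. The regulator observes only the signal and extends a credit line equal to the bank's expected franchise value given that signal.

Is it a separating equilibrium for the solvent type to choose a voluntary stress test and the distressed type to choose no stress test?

No

If types separate, stress test earns payment 293 and no stress test earns 178.
Solvent: stress test gives 293 − 29 = 264; no stress test gives 178 − 24 = 154. No deviation. ✓
Distressed: no stress test gives 178 − 25 = 153; stress test gives 293 − 58 = 235. Would deviate. ✗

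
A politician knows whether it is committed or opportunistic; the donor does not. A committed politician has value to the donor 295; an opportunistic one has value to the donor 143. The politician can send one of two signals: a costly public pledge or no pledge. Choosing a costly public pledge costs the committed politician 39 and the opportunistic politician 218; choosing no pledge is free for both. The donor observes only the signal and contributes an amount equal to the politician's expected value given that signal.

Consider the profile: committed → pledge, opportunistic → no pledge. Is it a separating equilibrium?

Yes

If types separate, pledge earns payment 295 and no pledge earns 143.
Committed: pledge gives 295 − 39 = 256; no pledge gives 143 − 0 = 143. No deviation. ✓
Opportunistic: no pledge gives 143 − 0 = 143; pledge gives 295 − 218 = 77. No deviation. ✓
Both incentive constraints hold.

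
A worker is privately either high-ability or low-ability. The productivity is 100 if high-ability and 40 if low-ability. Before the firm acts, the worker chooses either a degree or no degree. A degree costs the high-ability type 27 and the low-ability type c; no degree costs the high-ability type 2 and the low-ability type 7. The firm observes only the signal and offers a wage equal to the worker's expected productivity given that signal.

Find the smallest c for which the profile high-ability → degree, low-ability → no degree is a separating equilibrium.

Under separation: degree → high-ability (pays 100); no degree → low-ability (pays 40).
High-ability: 100 − 27 = 73 ≥ 40 − 2 = 38. Holds regardless of c. ✓
Low-ability: 40 − 7 ≥ 100 − c, so c ≥ 100 − 33 = 67.

67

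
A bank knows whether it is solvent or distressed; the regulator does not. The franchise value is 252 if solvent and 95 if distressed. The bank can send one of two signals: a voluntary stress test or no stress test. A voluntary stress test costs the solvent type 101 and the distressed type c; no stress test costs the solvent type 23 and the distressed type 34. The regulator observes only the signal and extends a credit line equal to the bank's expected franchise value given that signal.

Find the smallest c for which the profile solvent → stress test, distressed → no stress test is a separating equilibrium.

Under separation: stress test → solvent (pays 252); no stress test → distressed (pays 95).
Solvent: 252 − 101 = 151 ≥ 95 − 23 = 72. Holds regardless of c. ✓
Distressed: 95 − 34 ≥ 252 − c, so c ≥ 252 − 61 = 191.

191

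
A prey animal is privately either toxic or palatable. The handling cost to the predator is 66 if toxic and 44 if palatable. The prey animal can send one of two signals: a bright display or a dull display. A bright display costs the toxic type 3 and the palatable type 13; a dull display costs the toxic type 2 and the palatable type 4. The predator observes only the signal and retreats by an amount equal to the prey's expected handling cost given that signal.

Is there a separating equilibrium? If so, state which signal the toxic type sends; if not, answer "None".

Try toxic → bright display, palatable → dull display:
  If types separate, bright display earns payment 66 and dull display earns 44.
  Toxic: bright display gives 66 − 3 = 63; dull display gives 44 − 2 = 42. No deviation. ✓
  Palatable: dull display gives 44 − 4 = 40; bright display gives 66 − 13 = 53. Would deviate. ✗
Try toxic → dull display, palatable → bright display:
  If types separate, dull display earns payment 66 and bright display earns 44.
  Toxic: dull display gives 66 − 2 = 64; bright display gives 44 − 3 = 41. No deviation. ✓
  Palatable: bright display gives 44 − 13 = 31; dull display gives 66 − 4 = 62. Would deviate. ✗
Neither assignment is incentive-compatible.

None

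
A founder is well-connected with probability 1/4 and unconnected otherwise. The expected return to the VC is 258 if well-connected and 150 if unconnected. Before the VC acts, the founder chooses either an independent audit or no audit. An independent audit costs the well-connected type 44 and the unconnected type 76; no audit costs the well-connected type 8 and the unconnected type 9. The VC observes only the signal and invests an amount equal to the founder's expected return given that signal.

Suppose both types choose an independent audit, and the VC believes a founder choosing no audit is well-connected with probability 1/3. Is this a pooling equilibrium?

No

On the equilibrium path (audit) the VC holds the prior 1/4 and pays 1/4·258 + 3/4·150 = 177. Off-path (no audit) belief 1/3 gives 1/3·258 + 2/3·150 = 186.
Well-connected: audit gives 177 − 44 = 133; no audit gives 186 − 8 = 178. Deviates. ✗
Unconnected: audit gives 177 − 76 = 101; no audit gives 186 − 9 = 177. Deviates. ✗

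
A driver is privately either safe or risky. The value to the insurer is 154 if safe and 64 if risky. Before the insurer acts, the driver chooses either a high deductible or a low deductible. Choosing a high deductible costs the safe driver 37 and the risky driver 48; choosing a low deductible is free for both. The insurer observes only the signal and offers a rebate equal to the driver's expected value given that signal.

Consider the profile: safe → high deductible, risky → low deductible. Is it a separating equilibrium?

No

Under separation the insurer infers type exactly: high deductible → safe (pays 154), low deductible → risky (pays 64).
Safe: high deductible gives 154 − 37 = 117; low deductible gives 64 − 0 = 64. No deviation. ✓
Risky: low deductible gives 64 − 0 = 64; high deductible gives 154 − 48 = 106. Would deviate. ✗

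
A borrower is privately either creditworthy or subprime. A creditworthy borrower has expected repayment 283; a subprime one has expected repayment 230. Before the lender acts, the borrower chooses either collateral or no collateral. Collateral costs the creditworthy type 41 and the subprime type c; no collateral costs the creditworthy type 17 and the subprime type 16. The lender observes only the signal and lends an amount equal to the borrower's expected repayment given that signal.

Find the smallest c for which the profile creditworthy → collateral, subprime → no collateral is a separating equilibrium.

Under separation: collateral → creditworthy (pays 283); no collateral → subprime (pays 230).
Creditworthy: 283 − 41 = 242 ≥ 230 − 17 = 213. Holds regardless of c. ✓
Subprime: 230 − 16 ≥ 283 − c, so c ≥ 283 − 214 = 69.

69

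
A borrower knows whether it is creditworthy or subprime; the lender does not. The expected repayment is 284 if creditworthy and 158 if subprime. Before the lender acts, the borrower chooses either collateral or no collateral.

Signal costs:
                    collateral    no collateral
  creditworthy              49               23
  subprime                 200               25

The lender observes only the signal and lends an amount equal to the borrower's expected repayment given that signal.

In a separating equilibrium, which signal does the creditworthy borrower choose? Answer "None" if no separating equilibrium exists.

collateral

Try creditworthy → collateral, subprime → no collateral:
  If types separate, collateral earns payment 284 and no collateral earns 158.
  Creditworthy: collateral gives 284 − 49 = 235; no collateral gives 158 − 23 = 135. No deviation. ✓
  Subprime: no collateral gives 158 − 25 = 133; collateral gives 284 − 200 = 84. No deviation. ✓
Both hold — the creditworthy type sends collateral.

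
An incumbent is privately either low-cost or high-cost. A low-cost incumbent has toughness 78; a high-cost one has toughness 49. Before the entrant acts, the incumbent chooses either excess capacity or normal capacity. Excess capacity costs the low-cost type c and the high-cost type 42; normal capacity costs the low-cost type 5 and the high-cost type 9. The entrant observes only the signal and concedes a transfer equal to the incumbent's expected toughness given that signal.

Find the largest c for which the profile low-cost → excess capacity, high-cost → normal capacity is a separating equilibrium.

34

Under separation: excess capacity → low-cost (pays 78); normal capacity → high-cost (pays 49).
High-cost: 49 − 9 = 40 ≥ 78 − 42 = 36. Holds regardless of c. ✓
Low-cost: 78 − c ≥ 49 − 5, so c ≤ 78 − 44 = 34.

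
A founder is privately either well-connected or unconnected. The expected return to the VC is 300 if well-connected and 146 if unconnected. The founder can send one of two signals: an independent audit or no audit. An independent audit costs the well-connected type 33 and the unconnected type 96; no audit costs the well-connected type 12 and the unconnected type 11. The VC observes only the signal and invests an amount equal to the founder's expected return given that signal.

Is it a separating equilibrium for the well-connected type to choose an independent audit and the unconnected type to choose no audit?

No

If types separate, audit earns payment 300 and no audit earns 146.
Well-connected: audit gives 300 − 33 = 267; no audit gives 146 − 12 = 134. No deviation. ✓
Unconnected: no audit gives 146 − 11 = 135; audit gives 300 − 96 = 204. Would deviate. ✗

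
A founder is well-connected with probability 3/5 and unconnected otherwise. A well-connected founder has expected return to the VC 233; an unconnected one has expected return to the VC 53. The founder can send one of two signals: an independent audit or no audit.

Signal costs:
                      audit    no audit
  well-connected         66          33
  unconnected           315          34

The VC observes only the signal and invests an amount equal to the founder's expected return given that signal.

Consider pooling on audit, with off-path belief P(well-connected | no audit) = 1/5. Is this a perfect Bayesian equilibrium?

On the equilibrium path (audit) the VC holds the prior 3/5 and pays 3/5·233 + 2/5·53 = 161. Off-path (no audit) belief 1/5 gives 1/5·233 + 4/5·53 = 89.
Well-connected: audit gives 161 − 66 = 95; no audit gives 89 − 33 = 56. Stays. ✓
Unconnected: audit gives 161 − 315 = -154; no audit gives 89 − 34 = 55. Deviates. ✗

No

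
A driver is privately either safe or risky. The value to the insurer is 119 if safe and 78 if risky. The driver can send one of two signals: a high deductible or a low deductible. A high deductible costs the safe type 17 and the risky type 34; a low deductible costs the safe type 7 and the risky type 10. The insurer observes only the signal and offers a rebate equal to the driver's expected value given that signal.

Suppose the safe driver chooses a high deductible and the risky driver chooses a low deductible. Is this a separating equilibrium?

Under separation the insurer infers type exactly: high deductible → safe (pays 119), low deductible → risky (pays 78).
Safe: high deductible gives 119 − 17 = 102; low deductible gives 78 − 7 = 71. No deviation. ✓
Risky: low deductible gives 78 − 10 = 68; high deductible gives 119 − 34 = 85. Would deviate. ✗

No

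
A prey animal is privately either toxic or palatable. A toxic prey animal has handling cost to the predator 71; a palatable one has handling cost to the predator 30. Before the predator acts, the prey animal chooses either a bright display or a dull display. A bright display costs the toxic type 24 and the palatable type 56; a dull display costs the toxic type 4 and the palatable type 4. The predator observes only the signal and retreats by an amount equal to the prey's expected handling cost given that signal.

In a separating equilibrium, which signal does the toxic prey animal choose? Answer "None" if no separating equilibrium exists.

bright display

Try toxic → bright display, palatable → dull display:
  Under separation the predator infers type exactly: bright display → toxic (pays 71), dull display → palatable (pays 30).
  Toxic: bright display gives 71 − 24 = 47; dull display gives 30 − 4 = 26. No deviation. ✓
  Palatable: dull display gives 30 − 4 = 26; bright display gives 71 − 56 = 15. No deviation. ✓
Both hold — the toxic type sends bright display.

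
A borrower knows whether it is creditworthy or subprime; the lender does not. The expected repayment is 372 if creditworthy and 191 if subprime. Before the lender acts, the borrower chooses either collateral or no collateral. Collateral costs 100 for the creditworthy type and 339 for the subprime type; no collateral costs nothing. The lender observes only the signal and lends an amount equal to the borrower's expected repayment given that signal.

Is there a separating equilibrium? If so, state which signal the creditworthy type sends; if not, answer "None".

collateral

Try creditworthy → collateral, subprime → no collateral:
  If types separate, collateral earns payment 372 and no collateral earns 191.
  Creditworthy: collateral gives 372 − 100 = 272; no collateral gives 191 − 0 = 191. No deviation. ✓
  Subprime: no collateral gives 191 − 0 = 191; collateral gives 372 − 339 = 33. No deviation. ✓
Both hold — the creditworthy type sends collateral.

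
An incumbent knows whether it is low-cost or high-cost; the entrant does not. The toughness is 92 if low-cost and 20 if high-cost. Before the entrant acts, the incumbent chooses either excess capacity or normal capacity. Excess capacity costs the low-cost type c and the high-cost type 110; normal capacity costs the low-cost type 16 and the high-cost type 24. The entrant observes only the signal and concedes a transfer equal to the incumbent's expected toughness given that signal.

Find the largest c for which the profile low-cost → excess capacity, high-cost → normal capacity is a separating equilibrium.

Under separation: excess capacity → low-cost (pays 92); normal capacity → high-cost (pays 20).
High-cost: 20 − 24 = -4 ≥ 92 − 110 = -18. Holds regardless of c. ✓
Low-cost: 92 − c ≥ 20 − 16, so c ≤ 92 − 4 = 88.

88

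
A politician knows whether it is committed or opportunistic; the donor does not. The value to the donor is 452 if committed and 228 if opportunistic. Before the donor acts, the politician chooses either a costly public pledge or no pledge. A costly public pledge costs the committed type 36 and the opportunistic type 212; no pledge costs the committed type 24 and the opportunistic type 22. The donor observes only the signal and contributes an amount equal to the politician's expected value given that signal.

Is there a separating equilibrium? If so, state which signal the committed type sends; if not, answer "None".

None

Try committed → pledge, opportunistic → no pledge:
  If types separate, pledge earns payment 452 and no pledge earns 228.
  Committed: pledge gives 452 − 36 = 416; no pledge gives 228 − 24 = 204. No deviation. ✓
  Opportunistic: no pledge gives 228 − 22 = 206; pledge gives 452 − 212 = 240. Would deviate. ✗
Try committed → no pledge, opportunistic → pledge:
  If types separate, no pledge earns payment 452 and pledge earns 228.
  Committed: no pledge gives 452 − 24 = 428; pledge gives 228 − 36 = 192. No deviation. ✓
  Opportunistic: pledge gives 228 − 212 = 16; no pledge gives 452 − 22 = 430. Would deviate. ✗
Neither assignment is incentive-compatible.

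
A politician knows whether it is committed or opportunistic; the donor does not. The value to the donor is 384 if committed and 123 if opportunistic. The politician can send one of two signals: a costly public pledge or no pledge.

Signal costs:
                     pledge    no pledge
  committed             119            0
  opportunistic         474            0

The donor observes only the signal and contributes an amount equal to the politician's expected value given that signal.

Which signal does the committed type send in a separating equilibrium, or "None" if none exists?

pledge

Try committed → pledge, opportunistic → no pledge:
  Under separation the donor infers type exactly: pledge → committed (pays 384), no pledge → opportunistic (pays 123).
  Committed: pledge gives 384 − 119 = 265; no pledge gives 123 − 0 = 123. No deviation. ✓
  Opportunistic: no pledge gives 123 − 0 = 123; pledge gives 384 − 474 = -90. No deviation. ✓
Both hold — the committed type sends pledge.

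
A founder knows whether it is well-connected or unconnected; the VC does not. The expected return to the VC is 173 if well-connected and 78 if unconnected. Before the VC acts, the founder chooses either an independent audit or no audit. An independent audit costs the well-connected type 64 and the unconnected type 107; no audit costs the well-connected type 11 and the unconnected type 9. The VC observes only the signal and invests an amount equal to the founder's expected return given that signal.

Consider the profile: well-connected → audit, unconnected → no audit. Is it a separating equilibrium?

Yes

Under separation the VC infers type exactly: audit → well-connected (pays 173), no audit → unconnected (pays 78).
Well-connected: audit gives 173 − 64 = 109; no audit gives 78 − 11 = 67. No deviation. ✓
Unconnected: no audit gives 78 − 9 = 69; audit gives 173 − 107 = 66. No deviation. ✓
Both incentive constraints hold.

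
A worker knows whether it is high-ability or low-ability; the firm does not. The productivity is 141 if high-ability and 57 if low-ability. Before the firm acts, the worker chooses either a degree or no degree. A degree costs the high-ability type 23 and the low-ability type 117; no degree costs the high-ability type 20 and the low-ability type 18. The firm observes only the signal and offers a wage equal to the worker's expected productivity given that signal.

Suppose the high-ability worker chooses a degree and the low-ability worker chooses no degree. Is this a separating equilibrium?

Under separation the firm infers type exactly: degree → high-ability (pays 141), no degree → low-ability (pays 57).
High-ability: degree gives 141 − 23 = 118; no degree gives 57 − 20 = 37. No deviation. ✓
Low-ability: no degree gives 57 − 18 = 39; degree gives 141 − 117 = 24. No deviation. ✓
Neither type gains from mimicking the other.

Yes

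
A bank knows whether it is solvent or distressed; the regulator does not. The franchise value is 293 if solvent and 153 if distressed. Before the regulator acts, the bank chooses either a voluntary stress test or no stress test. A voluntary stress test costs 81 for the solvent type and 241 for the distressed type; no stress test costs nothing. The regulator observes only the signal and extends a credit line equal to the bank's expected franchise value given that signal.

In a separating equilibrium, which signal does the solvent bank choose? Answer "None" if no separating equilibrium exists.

Try solvent → stress test, distressed → no stress test:
  Under separation the regulator infers type exactly: stress test → solvent (pays 293), no stress test → distressed (pays 153).
  Solvent: stress test gives 293 − 81 = 212; no stress test gives 153 − 0 = 153. No deviation. ✓
  Distressed: no stress test gives 153 − 0 = 153; stress test gives 293 − 241 = 52. No deviation. ✓
Both hold — the solvent type sends stress test.

stress test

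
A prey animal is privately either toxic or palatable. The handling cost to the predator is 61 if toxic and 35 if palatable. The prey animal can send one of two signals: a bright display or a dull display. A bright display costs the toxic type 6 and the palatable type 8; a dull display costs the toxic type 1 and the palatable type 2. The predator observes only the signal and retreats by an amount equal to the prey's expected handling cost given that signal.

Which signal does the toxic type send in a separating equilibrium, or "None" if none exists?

Try toxic → bright display, palatable → dull display:
  If types separate, bright display earns payment 61 and dull display earns 35.
  Toxic: bright display gives 61 − 6 = 55; dull display gives 35 − 1 = 34. No deviation. ✓
  Palatable: dull display gives 35 − 2 = 33; bright display gives 61 − 8 = 53. Would deviate. ✗
Try toxic → dull display, palatable → bright display:
  If types separate, dull display earns payment 61 and bright display earns 35.
  Toxic: dull display gives 61 − 1 = 60; bright display gives 35 − 6 = 29. No deviation. ✓
  Palatable: bright display gives 35 − 8 = 27; dull display gives 61 − 2 = 59. Would deviate. ✗
Neither assignment is incentive-compatible.

None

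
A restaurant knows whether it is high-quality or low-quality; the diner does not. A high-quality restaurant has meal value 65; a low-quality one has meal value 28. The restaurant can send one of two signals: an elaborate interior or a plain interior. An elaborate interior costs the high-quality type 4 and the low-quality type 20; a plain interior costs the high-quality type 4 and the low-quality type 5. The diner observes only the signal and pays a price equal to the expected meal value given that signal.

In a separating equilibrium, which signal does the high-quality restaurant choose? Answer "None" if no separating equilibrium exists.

None

Try high-quality → elaborate interior, low-quality → plain interior:
  Under separation the diner infers type exactly: elaborate interior → high-quality (pays 65), plain interior → low-quality (pays 28).
  High-quality: elaborate interior gives 65 − 4 = 61; plain interior gives 28 − 4 = 24. No deviation. ✓
  Low-quality: plain interior gives 28 − 5 = 23; elaborate interior gives 65 − 20 = 45. Would deviate. ✗
Try high-quality → plain interior, low-quality → elaborate interior:
  Under separation the diner infers type exactly: plain interior → high-quality (pays 65), elaborate interior → low-quality (pays 28).
  High-quality: plain interior gives 65 − 4 = 61; elaborate interior gives 28 − 4 = 24. No deviation. ✓
  Low-quality: elaborate interior gives 28 − 20 = 8; plain interior gives 65 − 5 = 60. Would deviate. ✗
Neither assignment is incentive-compatible.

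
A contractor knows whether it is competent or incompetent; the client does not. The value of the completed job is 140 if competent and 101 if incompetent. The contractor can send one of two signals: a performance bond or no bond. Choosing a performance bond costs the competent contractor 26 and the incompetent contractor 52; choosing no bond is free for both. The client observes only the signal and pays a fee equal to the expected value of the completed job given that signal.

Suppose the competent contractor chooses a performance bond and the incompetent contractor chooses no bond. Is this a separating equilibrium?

Yes

Under separation the client infers type exactly: bond → competent (pays 140), no bond → incompetent (pays 101).
Competent: bond gives 140 − 26 = 114; no bond gives 101 − 0 = 101. No deviation. ✓
Incompetent: no bond gives 101 − 0 = 101; bond gives 140 − 52 = 88. No deviation. ✓
Neither type gains from mimicking the other.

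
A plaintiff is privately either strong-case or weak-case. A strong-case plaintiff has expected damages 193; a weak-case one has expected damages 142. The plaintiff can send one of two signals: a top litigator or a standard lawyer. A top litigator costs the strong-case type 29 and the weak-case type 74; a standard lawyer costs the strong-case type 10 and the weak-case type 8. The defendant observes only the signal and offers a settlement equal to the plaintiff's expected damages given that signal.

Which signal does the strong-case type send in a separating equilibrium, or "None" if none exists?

Try strong-case → top litigator, weak-case → standard lawyer:
  If types separate, top litigator earns payment 193 and standard lawyer earns 142.
  Strong-case: top litigator gives 193 − 29 = 164; standard lawyer gives 142 − 10 = 132. No deviation. ✓
  Weak-case: standard lawyer gives 142 − 8 = 134; top litigator gives 193 − 74 = 119. No deviation. ✓
Both hold — the strong-case type sends top litigator.

top litigator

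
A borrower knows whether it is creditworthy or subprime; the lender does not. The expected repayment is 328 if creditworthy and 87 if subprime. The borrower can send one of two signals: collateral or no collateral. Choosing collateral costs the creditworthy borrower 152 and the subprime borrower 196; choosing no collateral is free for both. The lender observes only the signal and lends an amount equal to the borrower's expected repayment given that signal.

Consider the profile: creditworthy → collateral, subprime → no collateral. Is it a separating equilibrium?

No

If types separate, collateral earns payment 328 and no collateral earns 87.
Creditworthy: collateral gives 328 − 152 = 176; no collateral gives 87 − 0 = 87. No deviation. ✓
Subprime: no collateral gives 87 − 0 = 87; collateral gives 328 − 196 = 132. Would deviate. ✗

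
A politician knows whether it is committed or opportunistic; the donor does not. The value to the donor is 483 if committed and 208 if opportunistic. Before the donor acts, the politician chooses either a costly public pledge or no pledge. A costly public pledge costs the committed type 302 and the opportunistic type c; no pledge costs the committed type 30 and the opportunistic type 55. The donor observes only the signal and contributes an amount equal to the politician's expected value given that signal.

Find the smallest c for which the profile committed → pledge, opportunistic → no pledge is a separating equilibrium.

330

Under separation: pledge → committed (pays 483); no pledge → opportunistic (pays 208).
Committed: 483 − 302 = 181 ≥ 208 − 30 = 178. Holds regardless of c. ✓
Opportunistic: 208 − 55 ≥ 483 − c, so c ≥ 483 − 153 = 330.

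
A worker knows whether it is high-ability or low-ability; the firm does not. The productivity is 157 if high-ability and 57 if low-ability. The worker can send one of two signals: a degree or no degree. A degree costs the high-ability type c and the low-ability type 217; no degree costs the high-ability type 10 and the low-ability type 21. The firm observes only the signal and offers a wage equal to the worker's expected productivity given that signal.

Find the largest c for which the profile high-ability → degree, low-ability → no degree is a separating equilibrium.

Under separation: degree → high-ability (pays 157); no degree → low-ability (pays 57).
Low-ability: 57 − 21 = 36 ≥ 157 − 217 = -60. Holds regardless of c. ✓
High-ability: 157 − c ≥ 57 − 10, so c ≤ 157 − 47 = 110.

110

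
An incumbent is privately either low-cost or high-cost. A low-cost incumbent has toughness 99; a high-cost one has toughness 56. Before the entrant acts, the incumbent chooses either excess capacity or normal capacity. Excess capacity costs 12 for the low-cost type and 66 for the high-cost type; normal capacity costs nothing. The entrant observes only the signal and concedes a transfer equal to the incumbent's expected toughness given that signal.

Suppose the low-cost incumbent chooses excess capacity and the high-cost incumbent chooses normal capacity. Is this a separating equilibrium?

Yes

Under separation the entrant infers type exactly: excess capacity → low-cost (pays 99), normal capacity → high-cost (pays 56).
Low-cost: excess capacity gives 99 − 12 = 87; normal capacity gives 56 − 0 = 56. No deviation. ✓
High-cost: normal capacity gives 56 − 0 = 56; excess capacity gives 99 − 66 = 33. No deviation. ✓
Both incentive constraints hold.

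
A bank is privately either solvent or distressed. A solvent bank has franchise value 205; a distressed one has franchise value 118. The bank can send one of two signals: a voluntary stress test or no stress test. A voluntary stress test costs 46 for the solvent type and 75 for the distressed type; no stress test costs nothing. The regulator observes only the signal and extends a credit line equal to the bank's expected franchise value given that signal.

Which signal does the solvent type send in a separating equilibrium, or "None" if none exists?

None

Try solvent → stress test, distressed → no stress test:
  Under separation the regulator infers type exactly: stress test → solvent (pays 205), no stress test → distressed (pays 118).
  Solvent: stress test gives 205 − 46 = 159; no stress test gives 118 − 0 = 118. No deviation. ✓
  Distressed: no stress test gives 118 − 0 = 118; stress test gives 205 − 75 = 130. Would deviate. ✗
Try solvent → no stress test, distressed → stress test:
  Under separation the regulator infers type exactly: no stress test → solvent (pays 205), stress test → distressed (pays 118).
  Solvent: no stress test gives 205 − 0 = 205; stress test gives 118 − 46 = 72. No deviation. ✓
  Distressed: stress test gives 118 − 75 = 43; no stress test gives 205 − 0 = 205. Would deviate. ✗
Neither assignment is incentive-compatible.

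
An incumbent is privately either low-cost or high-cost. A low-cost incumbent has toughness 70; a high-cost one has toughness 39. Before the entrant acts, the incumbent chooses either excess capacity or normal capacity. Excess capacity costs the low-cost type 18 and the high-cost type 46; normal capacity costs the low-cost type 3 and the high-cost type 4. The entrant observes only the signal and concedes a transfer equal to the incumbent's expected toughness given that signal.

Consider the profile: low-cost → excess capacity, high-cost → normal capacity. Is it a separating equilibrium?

Yes

Under separation the entrant infers type exactly: excess capacity → low-cost (pays 70), normal capacity → high-cost (pays 39).
Low-cost: excess capacity gives 70 − 18 = 52; normal capacity gives 39 − 3 = 36. No deviation. ✓
High-cost: normal capacity gives 39 − 4 = 35; excess capacity gives 70 − 46 = 24. No deviation. ✓
Both incentive constraints hold.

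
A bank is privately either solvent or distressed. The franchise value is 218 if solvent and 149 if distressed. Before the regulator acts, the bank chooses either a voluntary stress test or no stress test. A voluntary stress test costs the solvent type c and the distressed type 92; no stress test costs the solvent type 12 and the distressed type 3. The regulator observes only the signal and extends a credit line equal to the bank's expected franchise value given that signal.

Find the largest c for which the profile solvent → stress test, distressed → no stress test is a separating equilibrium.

81

Under separation: stress test → solvent (pays 218); no stress test → distressed (pays 149).
Distressed: 149 − 3 = 146 ≥ 218 − 92 = 126. Holds regardless of c. ✓
Solvent: 218 − c ≥ 149 − 12, so c ≤ 218 − 137 = 81.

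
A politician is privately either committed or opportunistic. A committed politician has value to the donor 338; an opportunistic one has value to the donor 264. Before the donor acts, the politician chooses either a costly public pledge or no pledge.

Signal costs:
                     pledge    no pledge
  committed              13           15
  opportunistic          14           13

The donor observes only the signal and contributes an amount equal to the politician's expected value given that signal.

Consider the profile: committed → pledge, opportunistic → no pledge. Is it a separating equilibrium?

Under separation the donor infers type exactly: pledge → committed (pays 338), no pledge → opportunistic (pays 264).
Committed: pledge gives 338 − 13 = 325; no pledge gives 264 − 15 = 249. No deviation. ✓
Opportunistic: no pledge gives 264 − 13 = 251; pledge gives 338 − 14 = 324. Would deviate. ✗

No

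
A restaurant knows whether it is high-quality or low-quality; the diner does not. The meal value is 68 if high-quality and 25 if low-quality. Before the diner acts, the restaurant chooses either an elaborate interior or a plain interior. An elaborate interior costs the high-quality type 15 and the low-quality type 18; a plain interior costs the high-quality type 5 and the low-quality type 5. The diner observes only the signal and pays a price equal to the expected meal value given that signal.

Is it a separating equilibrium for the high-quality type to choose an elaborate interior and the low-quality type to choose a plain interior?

If types separate, elaborate interior earns payment 68 and plain interior earns 25.
High-quality: elaborate interior gives 68 − 15 = 53; plain interior gives 25 − 5 = 20. No deviation. ✓
Low-quality: plain interior gives 25 − 5 = 20; elaborate interior gives 68 − 18 = 50. Would deviate. ✗

No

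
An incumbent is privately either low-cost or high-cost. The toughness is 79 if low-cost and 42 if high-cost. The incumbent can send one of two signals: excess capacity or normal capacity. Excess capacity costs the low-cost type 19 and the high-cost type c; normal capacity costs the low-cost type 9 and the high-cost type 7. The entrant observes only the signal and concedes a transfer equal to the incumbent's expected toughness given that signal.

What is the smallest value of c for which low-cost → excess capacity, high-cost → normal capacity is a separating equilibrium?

Under separation: excess capacity → low-cost (pays 79); normal capacity → high-cost (pays 42).
Low-cost: 79 − 19 = 60 ≥ 42 − 9 = 33. Holds regardless of c. ✓
High-cost: 42 − 7 ≥ 79 − c, so c ≥ 79 − 35 = 44.

44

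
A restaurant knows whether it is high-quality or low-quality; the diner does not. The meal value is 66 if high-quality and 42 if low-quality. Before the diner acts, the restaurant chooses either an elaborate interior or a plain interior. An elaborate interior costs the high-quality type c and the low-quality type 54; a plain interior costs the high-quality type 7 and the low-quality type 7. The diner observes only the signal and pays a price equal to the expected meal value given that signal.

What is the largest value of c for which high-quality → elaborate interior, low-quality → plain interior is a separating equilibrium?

Under separation: elaborate interior → high-quality (pays 66); plain interior → low-quality (pays 42).
Low-quality: 42 − 7 = 35 ≥ 66 − 54 = 12. Holds regardless of c. ✓
High-quality: 66 − c ≥ 42 − 7, so c ≤ 66 − 35 = 31.

31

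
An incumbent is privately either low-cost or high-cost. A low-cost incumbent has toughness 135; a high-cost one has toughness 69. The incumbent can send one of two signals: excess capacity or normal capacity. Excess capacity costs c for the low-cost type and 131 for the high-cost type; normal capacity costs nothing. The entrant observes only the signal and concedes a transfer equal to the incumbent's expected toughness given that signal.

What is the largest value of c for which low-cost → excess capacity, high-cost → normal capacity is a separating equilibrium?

Under separation: excess capacity → low-cost (pays 135); normal capacity → high-cost (pays 69).
High-cost: 69 − 0 = 69 ≥ 135 − 131 = 4. Holds regardless of c. ✓
Low-cost: 135 − c ≥ 69 − 0, so c ≤ 135 − 69 = 66.

66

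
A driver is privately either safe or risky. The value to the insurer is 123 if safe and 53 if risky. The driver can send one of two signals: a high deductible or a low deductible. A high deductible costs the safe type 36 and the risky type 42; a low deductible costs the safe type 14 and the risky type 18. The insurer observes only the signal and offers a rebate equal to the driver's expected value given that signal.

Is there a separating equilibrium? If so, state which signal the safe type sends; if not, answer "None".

None

Try safe → high deductible, risky → low deductible:
  Under separation the insurer infers type exactly: high deductible → safe (pays 123), low deductible → risky (pays 53).
  Safe: high deductible gives 123 − 36 = 87; low deductible gives 53 − 14 = 39. No deviation. ✓
  Risky: low deductible gives 53 − 18 = 35; high deductible gives 123 − 42 = 81. Would deviate. ✗
Try safe → low deductible, risky → high deductible:
  Under separation the insurer infers type exactly: low deductible → safe (pays 123), high deductible → risky (pays 53).
  Safe: low deductible gives 123 − 14 = 109; high deductible gives 53 − 36 = 17. No deviation. ✓
  Risky: high deductible gives 53 − 42 = 11; low deductible gives 123 − 18 = 105. Would deviate. ✗
Neither assignment is incentive-compatible.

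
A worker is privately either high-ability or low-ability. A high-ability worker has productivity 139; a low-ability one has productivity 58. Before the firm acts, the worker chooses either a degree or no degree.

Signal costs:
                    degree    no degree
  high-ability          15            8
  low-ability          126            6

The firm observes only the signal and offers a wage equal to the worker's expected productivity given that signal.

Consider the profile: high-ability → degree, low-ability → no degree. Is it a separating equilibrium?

Yes

If types separate, degree earns payment 139 and no degree earns 58.
High-ability: degree gives 139 − 15 = 124; no degree gives 58 − 8 = 50. No deviation. ✓
Low-ability: no degree gives 58 − 6 = 52; degree gives 139 − 126 = 13. No deviation. ✓
Both incentive constraints hold.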